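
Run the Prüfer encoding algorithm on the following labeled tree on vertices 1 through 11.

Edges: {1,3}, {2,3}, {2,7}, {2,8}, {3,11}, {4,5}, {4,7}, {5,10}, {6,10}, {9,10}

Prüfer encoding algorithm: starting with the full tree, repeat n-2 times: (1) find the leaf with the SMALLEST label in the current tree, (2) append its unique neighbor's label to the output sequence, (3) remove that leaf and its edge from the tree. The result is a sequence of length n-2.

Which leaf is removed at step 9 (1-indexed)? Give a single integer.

Step 1: current leaves = {1,6,8,9,11}. Remove leaf 1 (neighbor: 3).
Step 2: current leaves = {6,8,9,11}. Remove leaf 6 (neighbor: 10).
Step 3: current leaves = {8,9,11}. Remove leaf 8 (neighbor: 2).
Step 4: current leaves = {9,11}. Remove leaf 9 (neighbor: 10).
Step 5: current leaves = {10,11}. Remove leaf 10 (neighbor: 5).
Step 6: current leaves = {5,11}. Remove leaf 5 (neighbor: 4).
Step 7: current leaves = {4,11}. Remove leaf 4 (neighbor: 7).
Step 8: current leaves = {7,11}. Remove leaf 7 (neighbor: 2).
Step 9: current leaves = {2,11}. Remove leaf 2 (neighbor: 3).

Answer: 2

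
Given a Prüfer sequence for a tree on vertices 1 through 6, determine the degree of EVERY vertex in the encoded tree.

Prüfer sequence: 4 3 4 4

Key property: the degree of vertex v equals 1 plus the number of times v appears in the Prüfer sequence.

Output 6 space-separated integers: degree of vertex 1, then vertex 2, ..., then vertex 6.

p_1 = 4: count[4] becomes 1
p_2 = 3: count[3] becomes 1
p_3 = 4: count[4] becomes 2
p_4 = 4: count[4] becomes 3
Degrees (1 + count): deg[1]=1+0=1, deg[2]=1+0=1, deg[3]=1+1=2, deg[4]=1+3=4, deg[5]=1+0=1, deg[6]=1+0=1

Answer: 1 1 2 4 1 1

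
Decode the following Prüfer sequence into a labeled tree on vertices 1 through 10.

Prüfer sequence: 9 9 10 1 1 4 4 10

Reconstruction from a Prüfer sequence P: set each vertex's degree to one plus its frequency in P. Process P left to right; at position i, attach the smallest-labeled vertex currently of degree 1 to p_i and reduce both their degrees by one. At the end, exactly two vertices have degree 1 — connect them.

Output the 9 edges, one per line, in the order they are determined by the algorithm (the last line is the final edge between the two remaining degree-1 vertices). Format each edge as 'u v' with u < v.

Initial degrees: {1:3, 2:1, 3:1, 4:3, 5:1, 6:1, 7:1, 8:1, 9:3, 10:3}
Step 1: smallest deg-1 vertex = 2, p_1 = 9. Add edge {2,9}. Now deg[2]=0, deg[9]=2.
Step 2: smallest deg-1 vertex = 3, p_2 = 9. Add edge {3,9}. Now deg[3]=0, deg[9]=1.
Step 3: smallest deg-1 vertex = 5, p_3 = 10. Add edge {5,10}. Now deg[5]=0, deg[10]=2.
Step 4: smallest deg-1 vertex = 6, p_4 = 1. Add edge {1,6}. Now deg[6]=0, deg[1]=2.
Step 5: smallest deg-1 vertex = 7, p_5 = 1. Add edge {1,7}. Now deg[7]=0, deg[1]=1.
Step 6: smallest deg-1 vertex = 1, p_6 = 4. Add edge {1,4}. Now deg[1]=0, deg[4]=2.
Step 7: smallest deg-1 vertex = 8, p_7 = 4. Add edge {4,8}. Now deg[8]=0, deg[4]=1.
Step 8: smallest deg-1 vertex = 4, p_8 = 10. Add edge {4,10}. Now deg[4]=0, deg[10]=1.
Final: two remaining deg-1 vertices are 9, 10. Add edge {9,10}.

Answer: 2 9
3 9
5 10
1 6
1 7
1 4
4 8
4 10
9 10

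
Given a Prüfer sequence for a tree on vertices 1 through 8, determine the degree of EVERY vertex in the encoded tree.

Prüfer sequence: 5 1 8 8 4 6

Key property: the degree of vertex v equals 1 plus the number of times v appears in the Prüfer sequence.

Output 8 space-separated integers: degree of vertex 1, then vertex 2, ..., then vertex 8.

p_1 = 5: count[5] becomes 1
p_2 = 1: count[1] becomes 1
p_3 = 8: count[8] becomes 1
p_4 = 8: count[8] becomes 2
p_5 = 4: count[4] becomes 1
p_6 = 6: count[6] becomes 1
Degrees (1 + count): deg[1]=1+1=2, deg[2]=1+0=1, deg[3]=1+0=1, deg[4]=1+1=2, deg[5]=1+1=2, deg[6]=1+1=2, deg[7]=1+0=1, deg[8]=1+2=3

Answer: 2 1 1 2 2 2 1 3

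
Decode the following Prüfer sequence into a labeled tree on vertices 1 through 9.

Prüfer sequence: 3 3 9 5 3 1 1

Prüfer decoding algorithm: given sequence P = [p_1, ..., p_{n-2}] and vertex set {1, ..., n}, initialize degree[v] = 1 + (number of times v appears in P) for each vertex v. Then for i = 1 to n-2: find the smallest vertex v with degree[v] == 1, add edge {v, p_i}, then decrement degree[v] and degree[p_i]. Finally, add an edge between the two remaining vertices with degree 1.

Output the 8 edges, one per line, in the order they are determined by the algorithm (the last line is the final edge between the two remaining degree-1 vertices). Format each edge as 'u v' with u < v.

Answer: 2 3
3 4
6 9
5 7
3 5
1 3
1 8
1 9

Derivation:
Initial degrees: {1:3, 2:1, 3:4, 4:1, 5:2, 6:1, 7:1, 8:1, 9:2}
Step 1: smallest deg-1 vertex = 2, p_1 = 3. Add edge {2,3}. Now deg[2]=0, deg[3]=3.
Step 2: smallest deg-1 vertex = 4, p_2 = 3. Add edge {3,4}. Now deg[4]=0, deg[3]=2.
Step 3: smallest deg-1 vertex = 6, p_3 = 9. Add edge {6,9}. Now deg[6]=0, deg[9]=1.
Step 4: smallest deg-1 vertex = 7, p_4 = 5. Add edge {5,7}. Now deg[7]=0, deg[5]=1.
Step 5: smallest deg-1 vertex = 5, p_5 = 3. Add edge {3,5}. Now deg[5]=0, deg[3]=1.
Step 6: smallest deg-1 vertex = 3, p_6 = 1. Add edge {1,3}. Now deg[3]=0, deg[1]=2.
Step 7: smallest deg-1 vertex = 8, p_7 = 1. Add edge {1,8}. Now deg[8]=0, deg[1]=1.
Final: two remaining deg-1 vertices are 1, 9. Add edge {1,9}.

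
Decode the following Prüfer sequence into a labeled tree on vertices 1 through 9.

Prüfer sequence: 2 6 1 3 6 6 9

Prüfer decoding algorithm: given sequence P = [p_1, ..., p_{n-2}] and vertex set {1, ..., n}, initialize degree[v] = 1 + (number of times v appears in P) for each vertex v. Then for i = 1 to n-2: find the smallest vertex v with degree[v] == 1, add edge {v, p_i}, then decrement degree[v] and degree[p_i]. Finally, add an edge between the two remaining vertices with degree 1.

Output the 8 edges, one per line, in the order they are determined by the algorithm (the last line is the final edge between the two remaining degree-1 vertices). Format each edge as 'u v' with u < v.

Answer: 2 4
2 6
1 5
1 3
3 6
6 7
6 9
8 9

Derivation:
Initial degrees: {1:2, 2:2, 3:2, 4:1, 5:1, 6:4, 7:1, 8:1, 9:2}
Step 1: smallest deg-1 vertex = 4, p_1 = 2. Add edge {2,4}. Now deg[4]=0, deg[2]=1.
Step 2: smallest deg-1 vertex = 2, p_2 = 6. Add edge {2,6}. Now deg[2]=0, deg[6]=3.
Step 3: smallest deg-1 vertex = 5, p_3 = 1. Add edge {1,5}. Now deg[5]=0, deg[1]=1.
Step 4: smallest deg-1 vertex = 1, p_4 = 3. Add edge {1,3}. Now deg[1]=0, deg[3]=1.
Step 5: smallest deg-1 vertex = 3, p_5 = 6. Add edge {3,6}. Now deg[3]=0, deg[6]=2.
Step 6: smallest deg-1 vertex = 7, p_6 = 6. Add edge {6,7}. Now deg[7]=0, deg[6]=1.
Step 7: smallest deg-1 vertex = 6, p_7 = 9. Add edge {6,9}. Now deg[6]=0, deg[9]=1.
Final: two remaining deg-1 vertices are 8, 9. Add edge {8,9}.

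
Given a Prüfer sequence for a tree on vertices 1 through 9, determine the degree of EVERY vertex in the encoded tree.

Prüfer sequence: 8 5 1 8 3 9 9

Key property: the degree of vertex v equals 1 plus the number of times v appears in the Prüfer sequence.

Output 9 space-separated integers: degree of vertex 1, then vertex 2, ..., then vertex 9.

p_1 = 8: count[8] becomes 1
p_2 = 5: count[5] becomes 1
p_3 = 1: count[1] becomes 1
p_4 = 8: count[8] becomes 2
p_5 = 3: count[3] becomes 1
p_6 = 9: count[9] becomes 1
p_7 = 9: count[9] becomes 2
Degrees (1 + count): deg[1]=1+1=2, deg[2]=1+0=1, deg[3]=1+1=2, deg[4]=1+0=1, deg[5]=1+1=2, deg[6]=1+0=1, deg[7]=1+0=1, deg[8]=1+2=3, deg[9]=1+2=3

Answer: 2 1 2 1 2 1 1 3 3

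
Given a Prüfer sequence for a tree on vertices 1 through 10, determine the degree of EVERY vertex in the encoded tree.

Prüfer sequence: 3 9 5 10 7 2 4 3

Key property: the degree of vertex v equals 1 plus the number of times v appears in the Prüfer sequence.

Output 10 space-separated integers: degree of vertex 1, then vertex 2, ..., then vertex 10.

p_1 = 3: count[3] becomes 1
p_2 = 9: count[9] becomes 1
p_3 = 5: count[5] becomes 1
p_4 = 10: count[10] becomes 1
p_5 = 7: count[7] becomes 1
p_6 = 2: count[2] becomes 1
p_7 = 4: count[4] becomes 1
p_8 = 3: count[3] becomes 2
Degrees (1 + count): deg[1]=1+0=1, deg[2]=1+1=2, deg[3]=1+2=3, deg[4]=1+1=2, deg[5]=1+1=2, deg[6]=1+0=1, deg[7]=1+1=2, deg[8]=1+0=1, deg[9]=1+1=2, deg[10]=1+1=2

Answer: 1 2 3 2 2 1 2 1 2 2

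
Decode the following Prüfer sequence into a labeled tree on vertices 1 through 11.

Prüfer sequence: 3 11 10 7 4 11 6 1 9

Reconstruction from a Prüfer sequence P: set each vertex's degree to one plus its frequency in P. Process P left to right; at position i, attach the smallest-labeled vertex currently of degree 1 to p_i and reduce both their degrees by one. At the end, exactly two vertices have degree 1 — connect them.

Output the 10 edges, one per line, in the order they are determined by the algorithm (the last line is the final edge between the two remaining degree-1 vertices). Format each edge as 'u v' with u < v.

Initial degrees: {1:2, 2:1, 3:2, 4:2, 5:1, 6:2, 7:2, 8:1, 9:2, 10:2, 11:3}
Step 1: smallest deg-1 vertex = 2, p_1 = 3. Add edge {2,3}. Now deg[2]=0, deg[3]=1.
Step 2: smallest deg-1 vertex = 3, p_2 = 11. Add edge {3,11}. Now deg[3]=0, deg[11]=2.
Step 3: smallest deg-1 vertex = 5, p_3 = 10. Add edge {5,10}. Now deg[5]=0, deg[10]=1.
Step 4: smallest deg-1 vertex = 8, p_4 = 7. Add edge {7,8}. Now deg[8]=0, deg[7]=1.
Step 5: smallest deg-1 vertex = 7, p_5 = 4. Add edge {4,7}. Now deg[7]=0, deg[4]=1.
Step 6: smallest deg-1 vertex = 4, p_6 = 11. Add edge {4,11}. Now deg[4]=0, deg[11]=1.
Step 7: smallest deg-1 vertex = 10, p_7 = 6. Add edge {6,10}. Now deg[10]=0, deg[6]=1.
Step 8: smallest deg-1 vertex = 6, p_8 = 1. Add edge {1,6}. Now deg[6]=0, deg[1]=1.
Step 9: smallest deg-1 vertex = 1, p_9 = 9. Add edge {1,9}. Now deg[1]=0, deg[9]=1.
Final: two remaining deg-1 vertices are 9, 11. Add edge {9,11}.

Answer: 2 3
3 11
5 10
7 8
4 7
4 11
6 10
1 6
1 9
9 11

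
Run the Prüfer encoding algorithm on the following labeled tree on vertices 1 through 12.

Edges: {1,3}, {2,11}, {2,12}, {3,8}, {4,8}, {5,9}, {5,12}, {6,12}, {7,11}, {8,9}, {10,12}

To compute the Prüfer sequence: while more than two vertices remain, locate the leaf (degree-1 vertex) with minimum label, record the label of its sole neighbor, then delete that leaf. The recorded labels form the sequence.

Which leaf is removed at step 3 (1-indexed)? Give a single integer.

Step 1: current leaves = {1,4,6,7,10}. Remove leaf 1 (neighbor: 3).
Step 2: current leaves = {3,4,6,7,10}. Remove leaf 3 (neighbor: 8).
Step 3: current leaves = {4,6,7,10}. Remove leaf 4 (neighbor: 8).

Answer: 4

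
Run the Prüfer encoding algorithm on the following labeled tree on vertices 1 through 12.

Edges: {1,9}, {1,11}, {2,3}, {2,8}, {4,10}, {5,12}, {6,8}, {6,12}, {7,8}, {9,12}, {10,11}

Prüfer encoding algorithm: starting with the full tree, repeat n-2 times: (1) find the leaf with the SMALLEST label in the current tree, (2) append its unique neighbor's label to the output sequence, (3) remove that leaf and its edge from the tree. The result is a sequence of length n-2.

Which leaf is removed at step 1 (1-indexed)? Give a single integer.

Step 1: current leaves = {3,4,5,7}. Remove leaf 3 (neighbor: 2).

Answer: 3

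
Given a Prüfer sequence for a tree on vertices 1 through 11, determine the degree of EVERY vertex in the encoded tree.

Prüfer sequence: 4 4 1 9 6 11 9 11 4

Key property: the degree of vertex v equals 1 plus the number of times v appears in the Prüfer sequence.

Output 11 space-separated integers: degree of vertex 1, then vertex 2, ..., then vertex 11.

p_1 = 4: count[4] becomes 1
p_2 = 4: count[4] becomes 2
p_3 = 1: count[1] becomes 1
p_4 = 9: count[9] becomes 1
p_5 = 6: count[6] becomes 1
p_6 = 11: count[11] becomes 1
p_7 = 9: count[9] becomes 2
p_8 = 11: count[11] becomes 2
p_9 = 4: count[4] becomes 3
Degrees (1 + count): deg[1]=1+1=2, deg[2]=1+0=1, deg[3]=1+0=1, deg[4]=1+3=4, deg[5]=1+0=1, deg[6]=1+1=2, deg[7]=1+0=1, deg[8]=1+0=1, deg[9]=1+2=3, deg[10]=1+0=1, deg[11]=1+2=3

Answer: 2 1 1 4 1 2 1 1 3 1 3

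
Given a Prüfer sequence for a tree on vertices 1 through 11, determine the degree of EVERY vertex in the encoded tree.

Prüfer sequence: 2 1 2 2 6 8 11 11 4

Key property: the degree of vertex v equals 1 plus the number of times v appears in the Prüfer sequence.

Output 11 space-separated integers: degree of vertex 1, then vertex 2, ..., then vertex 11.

Answer: 2 4 1 2 1 2 1 2 1 1 3

Derivation:
p_1 = 2: count[2] becomes 1
p_2 = 1: count[1] becomes 1
p_3 = 2: count[2] becomes 2
p_4 = 2: count[2] becomes 3
p_5 = 6: count[6] becomes 1
p_6 = 8: count[8] becomes 1
p_7 = 11: count[11] becomes 1
p_8 = 11: count[11] becomes 2
p_9 = 4: count[4] becomes 1
Degrees (1 + count): deg[1]=1+1=2, deg[2]=1+3=4, deg[3]=1+0=1, deg[4]=1+1=2, deg[5]=1+0=1, deg[6]=1+1=2, deg[7]=1+0=1, deg[8]=1+1=2, deg[9]=1+0=1, deg[10]=1+0=1, deg[11]=1+2=3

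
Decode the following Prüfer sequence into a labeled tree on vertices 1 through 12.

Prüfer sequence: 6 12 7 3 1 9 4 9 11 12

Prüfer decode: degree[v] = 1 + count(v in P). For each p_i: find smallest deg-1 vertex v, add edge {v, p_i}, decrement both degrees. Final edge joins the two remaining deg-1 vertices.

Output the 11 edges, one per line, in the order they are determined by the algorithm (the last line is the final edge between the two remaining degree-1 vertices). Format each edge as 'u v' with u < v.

Answer: 2 6
5 12
6 7
3 7
1 3
1 9
4 8
4 9
9 11
10 12
11 12

Derivation:
Initial degrees: {1:2, 2:1, 3:2, 4:2, 5:1, 6:2, 7:2, 8:1, 9:3, 10:1, 11:2, 12:3}
Step 1: smallest deg-1 vertex = 2, p_1 = 6. Add edge {2,6}. Now deg[2]=0, deg[6]=1.
Step 2: smallest deg-1 vertex = 5, p_2 = 12. Add edge {5,12}. Now deg[5]=0, deg[12]=2.
Step 3: smallest deg-1 vertex = 6, p_3 = 7. Add edge {6,7}. Now deg[6]=0, deg[7]=1.
Step 4: smallest deg-1 vertex = 7, p_4 = 3. Add edge {3,7}. Now deg[7]=0, deg[3]=1.
Step 5: smallest deg-1 vertex = 3, p_5 = 1. Add edge {1,3}. Now deg[3]=0, deg[1]=1.
Step 6: smallest deg-1 vertex = 1, p_6 = 9. Add edge {1,9}. Now deg[1]=0, deg[9]=2.
Step 7: smallest deg-1 vertex = 8, p_7 = 4. Add edge {4,8}. Now deg[8]=0, deg[4]=1.
Step 8: smallest deg-1 vertex = 4, p_8 = 9. Add edge {4,9}. Now deg[4]=0, deg[9]=1.
Step 9: smallest deg-1 vertex = 9, p_9 = 11. Add edge {9,11}. Now deg[9]=0, deg[11]=1.
Step 10: smallest deg-1 vertex = 10, p_10 = 12. Add edge {10,12}. Now deg[10]=0, deg[12]=1.
Final: two remaining deg-1 vertices are 11, 12. Add edge {11,12}.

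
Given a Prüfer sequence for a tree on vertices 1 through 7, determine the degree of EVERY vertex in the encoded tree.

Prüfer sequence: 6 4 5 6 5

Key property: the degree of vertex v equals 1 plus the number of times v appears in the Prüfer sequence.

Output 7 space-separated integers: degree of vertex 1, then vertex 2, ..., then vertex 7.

Answer: 1 1 1 2 3 3 1

Derivation:
p_1 = 6: count[6] becomes 1
p_2 = 4: count[4] becomes 1
p_3 = 5: count[5] becomes 1
p_4 = 6: count[6] becomes 2
p_5 = 5: count[5] becomes 2
Degrees (1 + count): deg[1]=1+0=1, deg[2]=1+0=1, deg[3]=1+0=1, deg[4]=1+1=2, deg[5]=1+2=3, deg[6]=1+2=3, deg[7]=1+0=1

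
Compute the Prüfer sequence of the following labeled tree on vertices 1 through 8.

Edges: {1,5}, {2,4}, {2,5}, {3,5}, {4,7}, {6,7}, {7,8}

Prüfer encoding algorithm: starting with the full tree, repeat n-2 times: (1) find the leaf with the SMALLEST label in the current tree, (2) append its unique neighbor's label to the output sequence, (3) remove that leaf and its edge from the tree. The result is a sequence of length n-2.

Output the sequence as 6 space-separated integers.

Step 1: leaves = {1,3,6,8}. Remove smallest leaf 1, emit neighbor 5.
Step 2: leaves = {3,6,8}. Remove smallest leaf 3, emit neighbor 5.
Step 3: leaves = {5,6,8}. Remove smallest leaf 5, emit neighbor 2.
Step 4: leaves = {2,6,8}. Remove smallest leaf 2, emit neighbor 4.
Step 5: leaves = {4,6,8}. Remove smallest leaf 4, emit neighbor 7.
Step 6: leaves = {6,8}. Remove smallest leaf 6, emit neighbor 7.
Done: 2 vertices remain (7, 8). Sequence = [5 5 2 4 7 7]

Answer: 5 5 2 4 7 7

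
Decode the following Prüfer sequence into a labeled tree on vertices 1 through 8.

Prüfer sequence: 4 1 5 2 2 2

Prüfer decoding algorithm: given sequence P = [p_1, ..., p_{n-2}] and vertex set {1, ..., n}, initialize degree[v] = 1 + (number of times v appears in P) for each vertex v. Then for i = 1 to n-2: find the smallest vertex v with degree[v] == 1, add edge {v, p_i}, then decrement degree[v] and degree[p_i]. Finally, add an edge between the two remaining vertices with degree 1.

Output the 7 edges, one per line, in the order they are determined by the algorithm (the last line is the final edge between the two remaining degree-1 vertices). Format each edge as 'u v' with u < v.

Answer: 3 4
1 4
1 5
2 5
2 6
2 7
2 8

Derivation:
Initial degrees: {1:2, 2:4, 3:1, 4:2, 5:2, 6:1, 7:1, 8:1}
Step 1: smallest deg-1 vertex = 3, p_1 = 4. Add edge {3,4}. Now deg[3]=0, deg[4]=1.
Step 2: smallest deg-1 vertex = 4, p_2 = 1. Add edge {1,4}. Now deg[4]=0, deg[1]=1.
Step 3: smallest deg-1 vertex = 1, p_3 = 5. Add edge {1,5}. Now deg[1]=0, deg[5]=1.
Step 4: smallest deg-1 vertex = 5, p_4 = 2. Add edge {2,5}. Now deg[5]=0, deg[2]=3.
Step 5: smallest deg-1 vertex = 6, p_5 = 2. Add edge {2,6}. Now deg[6]=0, deg[2]=2.
Step 6: smallest deg-1 vertex = 7, p_6 = 2. Add edge {2,7}. Now deg[7]=0, deg[2]=1.
Final: two remaining deg-1 vertices are 2, 8. Add edge {2,8}.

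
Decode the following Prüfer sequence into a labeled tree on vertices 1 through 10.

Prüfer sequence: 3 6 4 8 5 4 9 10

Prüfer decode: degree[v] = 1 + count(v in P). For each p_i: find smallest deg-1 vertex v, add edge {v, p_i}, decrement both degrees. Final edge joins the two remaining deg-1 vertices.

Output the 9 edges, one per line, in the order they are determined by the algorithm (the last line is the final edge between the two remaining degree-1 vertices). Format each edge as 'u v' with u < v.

Answer: 1 3
2 6
3 4
6 8
5 7
4 5
4 9
8 10
9 10

Derivation:
Initial degrees: {1:1, 2:1, 3:2, 4:3, 5:2, 6:2, 7:1, 8:2, 9:2, 10:2}
Step 1: smallest deg-1 vertex = 1, p_1 = 3. Add edge {1,3}. Now deg[1]=0, deg[3]=1.
Step 2: smallest deg-1 vertex = 2, p_2 = 6. Add edge {2,6}. Now deg[2]=0, deg[6]=1.
Step 3: smallest deg-1 vertex = 3, p_3 = 4. Add edge {3,4}. Now deg[3]=0, deg[4]=2.
Step 4: smallest deg-1 vertex = 6, p_4 = 8. Add edge {6,8}. Now deg[6]=0, deg[8]=1.
Step 5: smallest deg-1 vertex = 7, p_5 = 5. Add edge {5,7}. Now deg[7]=0, deg[5]=1.
Step 6: smallest deg-1 vertex = 5, p_6 = 4. Add edge {4,5}. Now deg[5]=0, deg[4]=1.
Step 7: smallest deg-1 vertex = 4, p_7 = 9. Add edge {4,9}. Now deg[4]=0, deg[9]=1.
Step 8: smallest deg-1 vertex = 8, p_8 = 10. Add edge {8,10}. Now deg[8]=0, deg[10]=1.
Final: two remaining deg-1 vertices are 9, 10. Add edge {9,10}.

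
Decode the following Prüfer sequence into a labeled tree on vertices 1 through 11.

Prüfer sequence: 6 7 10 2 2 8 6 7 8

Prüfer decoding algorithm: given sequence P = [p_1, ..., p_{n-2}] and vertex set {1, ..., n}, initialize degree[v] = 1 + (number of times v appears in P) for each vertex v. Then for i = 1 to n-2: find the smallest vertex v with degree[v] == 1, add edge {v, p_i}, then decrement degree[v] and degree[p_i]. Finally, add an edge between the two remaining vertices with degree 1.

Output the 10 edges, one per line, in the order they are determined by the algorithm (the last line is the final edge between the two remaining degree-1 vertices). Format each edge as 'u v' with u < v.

Initial degrees: {1:1, 2:3, 3:1, 4:1, 5:1, 6:3, 7:3, 8:3, 9:1, 10:2, 11:1}
Step 1: smallest deg-1 vertex = 1, p_1 = 6. Add edge {1,6}. Now deg[1]=0, deg[6]=2.
Step 2: smallest deg-1 vertex = 3, p_2 = 7. Add edge {3,7}. Now deg[3]=0, deg[7]=2.
Step 3: smallest deg-1 vertex = 4, p_3 = 10. Add edge {4,10}. Now deg[4]=0, deg[10]=1.
Step 4: smallest deg-1 vertex = 5, p_4 = 2. Add edge {2,5}. Now deg[5]=0, deg[2]=2.
Step 5: smallest deg-1 vertex = 9, p_5 = 2. Add edge {2,9}. Now deg[9]=0, deg[2]=1.
Step 6: smallest deg-1 vertex = 2, p_6 = 8. Add edge {2,8}. Now deg[2]=0, deg[8]=2.
Step 7: smallest deg-1 vertex = 10, p_7 = 6. Add edge {6,10}. Now deg[10]=0, deg[6]=1.
Step 8: smallest deg-1 vertex = 6, p_8 = 7. Add edge {6,7}. Now deg[6]=0, deg[7]=1.
Step 9: smallest deg-1 vertex = 7, p_9 = 8. Add edge {7,8}. Now deg[7]=0, deg[8]=1.
Final: two remaining deg-1 vertices are 8, 11. Add edge {8,11}.

Answer: 1 6
3 7
4 10
2 5
2 9
2 8
6 10
6 7
7 8
8 11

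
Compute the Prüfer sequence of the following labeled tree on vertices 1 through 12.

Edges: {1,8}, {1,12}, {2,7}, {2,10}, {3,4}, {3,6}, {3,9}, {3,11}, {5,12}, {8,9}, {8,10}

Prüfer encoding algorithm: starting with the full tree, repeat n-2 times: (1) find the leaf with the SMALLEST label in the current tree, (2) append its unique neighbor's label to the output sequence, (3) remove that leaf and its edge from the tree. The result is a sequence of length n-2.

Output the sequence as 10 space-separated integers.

Answer: 3 12 3 2 10 8 3 9 8 1

Derivation:
Step 1: leaves = {4,5,6,7,11}. Remove smallest leaf 4, emit neighbor 3.
Step 2: leaves = {5,6,7,11}. Remove smallest leaf 5, emit neighbor 12.
Step 3: leaves = {6,7,11,12}. Remove smallest leaf 6, emit neighbor 3.
Step 4: leaves = {7,11,12}. Remove smallest leaf 7, emit neighbor 2.
Step 5: leaves = {2,11,12}. Remove smallest leaf 2, emit neighbor 10.
Step 6: leaves = {10,11,12}. Remove smallest leaf 10, emit neighbor 8.
Step 7: leaves = {11,12}. Remove smallest leaf 11, emit neighbor 3.
Step 8: leaves = {3,12}. Remove smallest leaf 3, emit neighbor 9.
Step 9: leaves = {9,12}. Remove smallest leaf 9, emit neighbor 8.
Step 10: leaves = {8,12}. Remove smallest leaf 8, emit neighbor 1.
Done: 2 vertices remain (1, 12). Sequence = [3 12 3 2 10 8 3 9 8 1]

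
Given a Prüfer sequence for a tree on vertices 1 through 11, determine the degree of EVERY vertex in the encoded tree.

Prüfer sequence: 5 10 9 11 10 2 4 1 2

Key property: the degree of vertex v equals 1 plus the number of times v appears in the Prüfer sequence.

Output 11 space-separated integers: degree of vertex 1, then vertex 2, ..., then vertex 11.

Answer: 2 3 1 2 2 1 1 1 2 3 2

Derivation:
p_1 = 5: count[5] becomes 1
p_2 = 10: count[10] becomes 1
p_3 = 9: count[9] becomes 1
p_4 = 11: count[11] becomes 1
p_5 = 10: count[10] becomes 2
p_6 = 2: count[2] becomes 1
p_7 = 4: count[4] becomes 1
p_8 = 1: count[1] becomes 1
p_9 = 2: count[2] becomes 2
Degrees (1 + count): deg[1]=1+1=2, deg[2]=1+2=3, deg[3]=1+0=1, deg[4]=1+1=2, deg[5]=1+1=2, deg[6]=1+0=1, deg[7]=1+0=1, deg[8]=1+0=1, deg[9]=1+1=2, deg[10]=1+2=3, deg[11]=1+1=2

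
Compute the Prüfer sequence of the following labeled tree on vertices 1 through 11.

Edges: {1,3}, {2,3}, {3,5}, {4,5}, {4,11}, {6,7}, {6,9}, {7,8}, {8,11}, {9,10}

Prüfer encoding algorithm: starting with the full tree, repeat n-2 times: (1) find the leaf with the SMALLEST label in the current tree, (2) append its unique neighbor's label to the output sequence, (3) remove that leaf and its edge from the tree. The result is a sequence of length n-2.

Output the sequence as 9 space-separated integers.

Answer: 3 3 5 4 11 9 6 7 8

Derivation:
Step 1: leaves = {1,2,10}. Remove smallest leaf 1, emit neighbor 3.
Step 2: leaves = {2,10}. Remove smallest leaf 2, emit neighbor 3.
Step 3: leaves = {3,10}. Remove smallest leaf 3, emit neighbor 5.
Step 4: leaves = {5,10}. Remove smallest leaf 5, emit neighbor 4.
Step 5: leaves = {4,10}. Remove smallest leaf 4, emit neighbor 11.
Step 6: leaves = {10,11}. Remove smallest leaf 10, emit neighbor 9.
Step 7: leaves = {9,11}. Remove smallest leaf 9, emit neighbor 6.
Step 8: leaves = {6,11}. Remove smallest leaf 6, emit neighbor 7.
Step 9: leaves = {7,11}. Remove smallest leaf 7, emit neighbor 8.
Done: 2 vertices remain (8, 11). Sequence = [3 3 5 4 11 9 6 7 8]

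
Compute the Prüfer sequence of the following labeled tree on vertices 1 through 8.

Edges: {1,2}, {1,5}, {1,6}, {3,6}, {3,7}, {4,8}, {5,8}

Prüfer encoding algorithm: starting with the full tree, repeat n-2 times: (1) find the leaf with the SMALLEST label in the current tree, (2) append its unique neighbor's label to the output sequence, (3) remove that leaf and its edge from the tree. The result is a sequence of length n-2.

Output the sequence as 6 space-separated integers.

Answer: 1 8 3 6 1 5

Derivation:
Step 1: leaves = {2,4,7}. Remove smallest leaf 2, emit neighbor 1.
Step 2: leaves = {4,7}. Remove smallest leaf 4, emit neighbor 8.
Step 3: leaves = {7,8}. Remove smallest leaf 7, emit neighbor 3.
Step 4: leaves = {3,8}. Remove smallest leaf 3, emit neighbor 6.
Step 5: leaves = {6,8}. Remove smallest leaf 6, emit neighbor 1.
Step 6: leaves = {1,8}. Remove smallest leaf 1, emit neighbor 5.
Done: 2 vertices remain (5, 8). Sequence = [1 8 3 6 1 5]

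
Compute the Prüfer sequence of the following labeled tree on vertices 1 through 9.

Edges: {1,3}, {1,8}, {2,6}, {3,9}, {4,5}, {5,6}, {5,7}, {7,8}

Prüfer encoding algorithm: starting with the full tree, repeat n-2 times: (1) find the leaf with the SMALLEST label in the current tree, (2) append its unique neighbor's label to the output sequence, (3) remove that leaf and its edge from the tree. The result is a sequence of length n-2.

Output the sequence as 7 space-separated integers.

Answer: 6 5 5 7 8 1 3

Derivation:
Step 1: leaves = {2,4,9}. Remove smallest leaf 2, emit neighbor 6.
Step 2: leaves = {4,6,9}. Remove smallest leaf 4, emit neighbor 5.
Step 3: leaves = {6,9}. Remove smallest leaf 6, emit neighbor 5.
Step 4: leaves = {5,9}. Remove smallest leaf 5, emit neighbor 7.
Step 5: leaves = {7,9}. Remove smallest leaf 7, emit neighbor 8.
Step 6: leaves = {8,9}. Remove smallest leaf 8, emit neighbor 1.
Step 7: leaves = {1,9}. Remove smallest leaf 1, emit neighbor 3.
Done: 2 vertices remain (3, 9). Sequence = [6 5 5 7 8 1 3]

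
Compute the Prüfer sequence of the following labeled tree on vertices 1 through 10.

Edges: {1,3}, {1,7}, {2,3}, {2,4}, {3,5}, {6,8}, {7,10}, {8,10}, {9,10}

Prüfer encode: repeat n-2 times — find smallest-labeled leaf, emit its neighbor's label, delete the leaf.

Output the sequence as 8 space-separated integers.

Answer: 2 3 3 1 7 8 10 10

Derivation:
Step 1: leaves = {4,5,6,9}. Remove smallest leaf 4, emit neighbor 2.
Step 2: leaves = {2,5,6,9}. Remove smallest leaf 2, emit neighbor 3.
Step 3: leaves = {5,6,9}. Remove smallest leaf 5, emit neighbor 3.
Step 4: leaves = {3,6,9}. Remove smallest leaf 3, emit neighbor 1.
Step 5: leaves = {1,6,9}. Remove smallest leaf 1, emit neighbor 7.
Step 6: leaves = {6,7,9}. Remove smallest leaf 6, emit neighbor 8.
Step 7: leaves = {7,8,9}. Remove smallest leaf 7, emit neighbor 10.
Step 8: leaves = {8,9}. Remove smallest leaf 8, emit neighbor 10.
Done: 2 vertices remain (9, 10). Sequence = [2 3 3 1 7 8 10 10]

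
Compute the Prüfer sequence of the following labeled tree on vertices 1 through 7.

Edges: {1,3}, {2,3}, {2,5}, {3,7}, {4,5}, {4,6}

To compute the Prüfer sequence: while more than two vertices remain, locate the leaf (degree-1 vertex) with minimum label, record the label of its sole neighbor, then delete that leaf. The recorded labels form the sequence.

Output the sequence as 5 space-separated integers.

Step 1: leaves = {1,6,7}. Remove smallest leaf 1, emit neighbor 3.
Step 2: leaves = {6,7}. Remove smallest leaf 6, emit neighbor 4.
Step 3: leaves = {4,7}. Remove smallest leaf 4, emit neighbor 5.
Step 4: leaves = {5,7}. Remove smallest leaf 5, emit neighbor 2.
Step 5: leaves = {2,7}. Remove smallest leaf 2, emit neighbor 3.
Done: 2 vertices remain (3, 7). Sequence = [3 4 5 2 3]

Answer: 3 4 5 2 3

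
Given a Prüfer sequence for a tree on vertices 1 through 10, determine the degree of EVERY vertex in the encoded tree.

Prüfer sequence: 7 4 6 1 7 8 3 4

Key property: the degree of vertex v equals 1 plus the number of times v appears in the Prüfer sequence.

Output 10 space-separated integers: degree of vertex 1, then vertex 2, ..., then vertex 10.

p_1 = 7: count[7] becomes 1
p_2 = 4: count[4] becomes 1
p_3 = 6: count[6] becomes 1
p_4 = 1: count[1] becomes 1
p_5 = 7: count[7] becomes 2
p_6 = 8: count[8] becomes 1
p_7 = 3: count[3] becomes 1
p_8 = 4: count[4] becomes 2
Degrees (1 + count): deg[1]=1+1=2, deg[2]=1+0=1, deg[3]=1+1=2, deg[4]=1+2=3, deg[5]=1+0=1, deg[6]=1+1=2, deg[7]=1+2=3, deg[8]=1+1=2, deg[9]=1+0=1, deg[10]=1+0=1

Answer: 2 1 2 3 1 2 3 2 1 1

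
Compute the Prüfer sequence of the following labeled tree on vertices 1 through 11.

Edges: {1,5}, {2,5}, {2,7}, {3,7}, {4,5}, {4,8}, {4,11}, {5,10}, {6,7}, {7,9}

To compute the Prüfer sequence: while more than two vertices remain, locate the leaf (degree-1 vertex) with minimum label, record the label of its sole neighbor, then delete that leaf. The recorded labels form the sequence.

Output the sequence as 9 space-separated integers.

Answer: 5 7 7 4 7 2 5 5 4

Derivation:
Step 1: leaves = {1,3,6,8,9,10,11}. Remove smallest leaf 1, emit neighbor 5.
Step 2: leaves = {3,6,8,9,10,11}. Remove smallest leaf 3, emit neighbor 7.
Step 3: leaves = {6,8,9,10,11}. Remove smallest leaf 6, emit neighbor 7.
Step 4: leaves = {8,9,10,11}. Remove smallest leaf 8, emit neighbor 4.
Step 5: leaves = {9,10,11}. Remove smallest leaf 9, emit neighbor 7.
Step 6: leaves = {7,10,11}. Remove smallest leaf 7, emit neighbor 2.
Step 7: leaves = {2,10,11}. Remove smallest leaf 2, emit neighbor 5.
Step 8: leaves = {10,11}. Remove smallest leaf 10, emit neighbor 5.
Step 9: leaves = {5,11}. Remove smallest leaf 5, emit neighbor 4.
Done: 2 vertices remain (4, 11). Sequence = [5 7 7 4 7 2 5 5 4]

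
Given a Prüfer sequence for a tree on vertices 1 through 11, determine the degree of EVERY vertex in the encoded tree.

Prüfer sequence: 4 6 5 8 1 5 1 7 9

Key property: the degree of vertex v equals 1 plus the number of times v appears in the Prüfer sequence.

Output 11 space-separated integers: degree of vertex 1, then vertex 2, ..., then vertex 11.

p_1 = 4: count[4] becomes 1
p_2 = 6: count[6] becomes 1
p_3 = 5: count[5] becomes 1
p_4 = 8: count[8] becomes 1
p_5 = 1: count[1] becomes 1
p_6 = 5: count[5] becomes 2
p_7 = 1: count[1] becomes 2
p_8 = 7: count[7] becomes 1
p_9 = 9: count[9] becomes 1
Degrees (1 + count): deg[1]=1+2=3, deg[2]=1+0=1, deg[3]=1+0=1, deg[4]=1+1=2, deg[5]=1+2=3, deg[6]=1+1=2, deg[7]=1+1=2, deg[8]=1+1=2, deg[9]=1+1=2, deg[10]=1+0=1, deg[11]=1+0=1

Answer: 3 1 1 2 3 2 2 2 2 1 1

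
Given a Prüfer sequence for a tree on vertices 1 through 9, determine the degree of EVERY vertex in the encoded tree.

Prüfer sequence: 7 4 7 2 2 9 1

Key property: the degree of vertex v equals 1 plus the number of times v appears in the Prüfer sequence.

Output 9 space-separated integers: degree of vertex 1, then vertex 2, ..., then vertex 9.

p_1 = 7: count[7] becomes 1
p_2 = 4: count[4] becomes 1
p_3 = 7: count[7] becomes 2
p_4 = 2: count[2] becomes 1
p_5 = 2: count[2] becomes 2
p_6 = 9: count[9] becomes 1
p_7 = 1: count[1] becomes 1
Degrees (1 + count): deg[1]=1+1=2, deg[2]=1+2=3, deg[3]=1+0=1, deg[4]=1+1=2, deg[5]=1+0=1, deg[6]=1+0=1, deg[7]=1+2=3, deg[8]=1+0=1, deg[9]=1+1=2

Answer: 2 3 1 2 1 1 3 1 2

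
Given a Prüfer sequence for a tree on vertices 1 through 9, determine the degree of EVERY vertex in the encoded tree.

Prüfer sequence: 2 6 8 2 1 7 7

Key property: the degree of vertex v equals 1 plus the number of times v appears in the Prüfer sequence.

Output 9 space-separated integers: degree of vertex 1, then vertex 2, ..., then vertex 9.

Answer: 2 3 1 1 1 2 3 2 1

Derivation:
p_1 = 2: count[2] becomes 1
p_2 = 6: count[6] becomes 1
p_3 = 8: count[8] becomes 1
p_4 = 2: count[2] becomes 2
p_5 = 1: count[1] becomes 1
p_6 = 7: count[7] becomes 1
p_7 = 7: count[7] becomes 2
Degrees (1 + count): deg[1]=1+1=2, deg[2]=1+2=3, deg[3]=1+0=1, deg[4]=1+0=1, deg[5]=1+0=1, deg[6]=1+1=2, deg[7]=1+2=3, deg[8]=1+1=2, deg[9]=1+0=1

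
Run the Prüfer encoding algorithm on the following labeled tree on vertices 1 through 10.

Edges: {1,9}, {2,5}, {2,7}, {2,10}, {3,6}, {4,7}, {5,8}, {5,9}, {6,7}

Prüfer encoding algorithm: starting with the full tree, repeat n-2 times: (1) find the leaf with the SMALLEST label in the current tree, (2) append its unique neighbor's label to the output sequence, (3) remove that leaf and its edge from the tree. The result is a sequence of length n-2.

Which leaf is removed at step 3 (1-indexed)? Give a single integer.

Answer: 4

Derivation:
Step 1: current leaves = {1,3,4,8,10}. Remove leaf 1 (neighbor: 9).
Step 2: current leaves = {3,4,8,9,10}. Remove leaf 3 (neighbor: 6).
Step 3: current leaves = {4,6,8,9,10}. Remove leaf 4 (neighbor: 7).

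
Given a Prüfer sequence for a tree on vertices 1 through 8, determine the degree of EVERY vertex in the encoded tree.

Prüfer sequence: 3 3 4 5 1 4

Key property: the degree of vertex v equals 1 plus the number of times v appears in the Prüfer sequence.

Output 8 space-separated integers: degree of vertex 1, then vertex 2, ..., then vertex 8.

p_1 = 3: count[3] becomes 1
p_2 = 3: count[3] becomes 2
p_3 = 4: count[4] becomes 1
p_4 = 5: count[5] becomes 1
p_5 = 1: count[1] becomes 1
p_6 = 4: count[4] becomes 2
Degrees (1 + count): deg[1]=1+1=2, deg[2]=1+0=1, deg[3]=1+2=3, deg[4]=1+2=3, deg[5]=1+1=2, deg[6]=1+0=1, deg[7]=1+0=1, deg[8]=1+0=1

Answer: 2 1 3 3 2 1 1 1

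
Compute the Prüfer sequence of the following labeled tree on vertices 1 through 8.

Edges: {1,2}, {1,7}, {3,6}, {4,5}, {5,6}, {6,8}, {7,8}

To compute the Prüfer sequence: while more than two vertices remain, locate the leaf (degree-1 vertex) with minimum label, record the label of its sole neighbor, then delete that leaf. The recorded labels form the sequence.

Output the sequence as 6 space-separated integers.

Answer: 1 7 6 5 6 8

Derivation:
Step 1: leaves = {2,3,4}. Remove smallest leaf 2, emit neighbor 1.
Step 2: leaves = {1,3,4}. Remove smallest leaf 1, emit neighbor 7.
Step 3: leaves = {3,4,7}. Remove smallest leaf 3, emit neighbor 6.
Step 4: leaves = {4,7}. Remove smallest leaf 4, emit neighbor 5.
Step 5: leaves = {5,7}. Remove smallest leaf 5, emit neighbor 6.
Step 6: leaves = {6,7}. Remove smallest leaf 6, emit neighbor 8.
Done: 2 vertices remain (7, 8). Sequence = [1 7 6 5 6 8]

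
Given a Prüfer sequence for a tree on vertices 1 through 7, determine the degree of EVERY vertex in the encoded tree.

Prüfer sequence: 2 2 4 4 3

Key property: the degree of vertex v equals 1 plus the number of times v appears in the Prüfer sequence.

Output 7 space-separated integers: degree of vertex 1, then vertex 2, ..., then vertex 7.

p_1 = 2: count[2] becomes 1
p_2 = 2: count[2] becomes 2
p_3 = 4: count[4] becomes 1
p_4 = 4: count[4] becomes 2
p_5 = 3: count[3] becomes 1
Degrees (1 + count): deg[1]=1+0=1, deg[2]=1+2=3, deg[3]=1+1=2, deg[4]=1+2=3, deg[5]=1+0=1, deg[6]=1+0=1, deg[7]=1+0=1

Answer: 1 3 2 3 1 1 1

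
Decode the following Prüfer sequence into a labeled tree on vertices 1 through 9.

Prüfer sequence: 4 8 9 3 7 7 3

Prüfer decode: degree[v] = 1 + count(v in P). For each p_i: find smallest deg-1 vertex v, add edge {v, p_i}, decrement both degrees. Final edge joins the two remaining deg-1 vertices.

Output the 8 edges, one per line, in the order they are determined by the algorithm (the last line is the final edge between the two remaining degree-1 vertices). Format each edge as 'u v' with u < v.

Initial degrees: {1:1, 2:1, 3:3, 4:2, 5:1, 6:1, 7:3, 8:2, 9:2}
Step 1: smallest deg-1 vertex = 1, p_1 = 4. Add edge {1,4}. Now deg[1]=0, deg[4]=1.
Step 2: smallest deg-1 vertex = 2, p_2 = 8. Add edge {2,8}. Now deg[2]=0, deg[8]=1.
Step 3: smallest deg-1 vertex = 4, p_3 = 9. Add edge {4,9}. Now deg[4]=0, deg[9]=1.
Step 4: smallest deg-1 vertex = 5, p_4 = 3. Add edge {3,5}. Now deg[5]=0, deg[3]=2.
Step 5: smallest deg-1 vertex = 6, p_5 = 7. Add edge {6,7}. Now deg[6]=0, deg[7]=2.
Step 6: smallest deg-1 vertex = 8, p_6 = 7. Add edge {7,8}. Now deg[8]=0, deg[7]=1.
Step 7: smallest deg-1 vertex = 7, p_7 = 3. Add edge {3,7}. Now deg[7]=0, deg[3]=1.
Final: two remaining deg-1 vertices are 3, 9. Add edge {3,9}.

Answer: 1 4
2 8
4 9
3 5
6 7
7 8
3 7
3 9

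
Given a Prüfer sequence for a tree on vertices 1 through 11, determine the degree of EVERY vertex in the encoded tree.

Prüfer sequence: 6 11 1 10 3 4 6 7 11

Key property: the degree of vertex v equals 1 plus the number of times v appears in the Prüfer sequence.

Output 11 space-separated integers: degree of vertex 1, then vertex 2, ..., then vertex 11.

Answer: 2 1 2 2 1 3 2 1 1 2 3

Derivation:
p_1 = 6: count[6] becomes 1
p_2 = 11: count[11] becomes 1
p_3 = 1: count[1] becomes 1
p_4 = 10: count[10] becomes 1
p_5 = 3: count[3] becomes 1
p_6 = 4: count[4] becomes 1
p_7 = 6: count[6] becomes 2
p_8 = 7: count[7] becomes 1
p_9 = 11: count[11] becomes 2
Degrees (1 + count): deg[1]=1+1=2, deg[2]=1+0=1, deg[3]=1+1=2, deg[4]=1+1=2, deg[5]=1+0=1, deg[6]=1+2=3, deg[7]=1+1=2, deg[8]=1+0=1, deg[9]=1+0=1, deg[10]=1+1=2, deg[11]=1+2=3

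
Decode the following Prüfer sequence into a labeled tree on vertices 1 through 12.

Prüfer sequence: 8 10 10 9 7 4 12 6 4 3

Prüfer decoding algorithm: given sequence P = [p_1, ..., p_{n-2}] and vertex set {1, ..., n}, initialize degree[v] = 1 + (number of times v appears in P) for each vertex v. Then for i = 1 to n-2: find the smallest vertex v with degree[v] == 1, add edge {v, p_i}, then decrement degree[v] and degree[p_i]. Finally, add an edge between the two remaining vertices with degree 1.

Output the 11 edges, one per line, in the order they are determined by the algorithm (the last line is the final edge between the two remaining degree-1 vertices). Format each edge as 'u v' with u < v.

Initial degrees: {1:1, 2:1, 3:2, 4:3, 5:1, 6:2, 7:2, 8:2, 9:2, 10:3, 11:1, 12:2}
Step 1: smallest deg-1 vertex = 1, p_1 = 8. Add edge {1,8}. Now deg[1]=0, deg[8]=1.
Step 2: smallest deg-1 vertex = 2, p_2 = 10. Add edge {2,10}. Now deg[2]=0, deg[10]=2.
Step 3: smallest deg-1 vertex = 5, p_3 = 10. Add edge {5,10}. Now deg[5]=0, deg[10]=1.
Step 4: smallest deg-1 vertex = 8, p_4 = 9. Add edge {8,9}. Now deg[8]=0, deg[9]=1.
Step 5: smallest deg-1 vertex = 9, p_5 = 7. Add edge {7,9}. Now deg[9]=0, deg[7]=1.
Step 6: smallest deg-1 vertex = 7, p_6 = 4. Add edge {4,7}. Now deg[7]=0, deg[4]=2.
Step 7: smallest deg-1 vertex = 10, p_7 = 12. Add edge {10,12}. Now deg[10]=0, deg[12]=1.
Step 8: smallest deg-1 vertex = 11, p_8 = 6. Add edge {6,11}. Now deg[11]=0, deg[6]=1.
Step 9: smallest deg-1 vertex = 6, p_9 = 4. Add edge {4,6}. Now deg[6]=0, deg[4]=1.
Step 10: smallest deg-1 vertex = 4, p_10 = 3. Add edge {3,4}. Now deg[4]=0, deg[3]=1.
Final: two remaining deg-1 vertices are 3, 12. Add edge {3,12}.

Answer: 1 8
2 10
5 10
8 9
7 9
4 7
10 12
6 11
4 6
3 4
3 12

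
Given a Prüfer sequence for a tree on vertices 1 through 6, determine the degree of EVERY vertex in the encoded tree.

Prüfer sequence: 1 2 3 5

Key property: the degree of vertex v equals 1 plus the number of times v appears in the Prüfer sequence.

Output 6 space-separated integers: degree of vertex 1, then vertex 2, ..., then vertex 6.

Answer: 2 2 2 1 2 1

Derivation:
p_1 = 1: count[1] becomes 1
p_2 = 2: count[2] becomes 1
p_3 = 3: count[3] becomes 1
p_4 = 5: count[5] becomes 1
Degrees (1 + count): deg[1]=1+1=2, deg[2]=1+1=2, deg[3]=1+1=2, deg[4]=1+0=1, deg[5]=1+1=2, deg[6]=1+0=1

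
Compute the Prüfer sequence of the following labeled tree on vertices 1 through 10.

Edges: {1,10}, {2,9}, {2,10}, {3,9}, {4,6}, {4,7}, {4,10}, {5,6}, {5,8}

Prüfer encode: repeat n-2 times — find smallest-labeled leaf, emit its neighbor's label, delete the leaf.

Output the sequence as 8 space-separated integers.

Answer: 10 9 4 5 6 4 10 2

Derivation:
Step 1: leaves = {1,3,7,8}. Remove smallest leaf 1, emit neighbor 10.
Step 2: leaves = {3,7,8}. Remove smallest leaf 3, emit neighbor 9.
Step 3: leaves = {7,8,9}. Remove smallest leaf 7, emit neighbor 4.
Step 4: leaves = {8,9}. Remove smallest leaf 8, emit neighbor 5.
Step 5: leaves = {5,9}. Remove smallest leaf 5, emit neighbor 6.
Step 6: leaves = {6,9}. Remove smallest leaf 6, emit neighbor 4.
Step 7: leaves = {4,9}. Remove smallest leaf 4, emit neighbor 10.
Step 8: leaves = {9,10}. Remove smallest leaf 9, emit neighbor 2.
Done: 2 vertices remain (2, 10). Sequence = [10 9 4 5 6 4 10 2]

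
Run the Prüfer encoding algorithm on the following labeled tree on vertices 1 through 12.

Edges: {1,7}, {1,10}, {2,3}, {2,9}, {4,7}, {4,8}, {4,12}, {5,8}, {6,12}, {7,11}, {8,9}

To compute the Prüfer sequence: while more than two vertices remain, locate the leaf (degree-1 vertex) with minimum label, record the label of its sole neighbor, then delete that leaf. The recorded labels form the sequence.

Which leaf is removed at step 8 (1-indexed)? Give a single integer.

Step 1: current leaves = {3,5,6,10,11}. Remove leaf 3 (neighbor: 2).
Step 2: current leaves = {2,5,6,10,11}. Remove leaf 2 (neighbor: 9).
Step 3: current leaves = {5,6,9,10,11}. Remove leaf 5 (neighbor: 8).
Step 4: current leaves = {6,9,10,11}. Remove leaf 6 (neighbor: 12).
Step 5: current leaves = {9,10,11,12}. Remove leaf 9 (neighbor: 8).
Step 6: current leaves = {8,10,11,12}. Remove leaf 8 (neighbor: 4).
Step 7: current leaves = {10,11,12}. Remove leaf 10 (neighbor: 1).
Step 8: current leaves = {1,11,12}. Remove leaf 1 (neighbor: 7).

Answer: 1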